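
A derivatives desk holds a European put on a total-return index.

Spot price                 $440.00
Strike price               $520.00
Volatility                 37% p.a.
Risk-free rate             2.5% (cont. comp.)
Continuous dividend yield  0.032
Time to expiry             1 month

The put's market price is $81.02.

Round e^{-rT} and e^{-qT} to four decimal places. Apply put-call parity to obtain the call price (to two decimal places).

e^(−qT) = e^(−0.032·0.08333) = 0.9973;  e^(−rT) = e^(−0.025·0.08333) = 0.9979
Put-call parity: C − P = S·e^(−qT) − K·e^(−rT) = 440·0.9973 − 520·0.9979 = 438.8120 − 518.9080 = -80.0960
C = P + (C − P) = 81.02 + (-80.0960) = 0.9240

$0.92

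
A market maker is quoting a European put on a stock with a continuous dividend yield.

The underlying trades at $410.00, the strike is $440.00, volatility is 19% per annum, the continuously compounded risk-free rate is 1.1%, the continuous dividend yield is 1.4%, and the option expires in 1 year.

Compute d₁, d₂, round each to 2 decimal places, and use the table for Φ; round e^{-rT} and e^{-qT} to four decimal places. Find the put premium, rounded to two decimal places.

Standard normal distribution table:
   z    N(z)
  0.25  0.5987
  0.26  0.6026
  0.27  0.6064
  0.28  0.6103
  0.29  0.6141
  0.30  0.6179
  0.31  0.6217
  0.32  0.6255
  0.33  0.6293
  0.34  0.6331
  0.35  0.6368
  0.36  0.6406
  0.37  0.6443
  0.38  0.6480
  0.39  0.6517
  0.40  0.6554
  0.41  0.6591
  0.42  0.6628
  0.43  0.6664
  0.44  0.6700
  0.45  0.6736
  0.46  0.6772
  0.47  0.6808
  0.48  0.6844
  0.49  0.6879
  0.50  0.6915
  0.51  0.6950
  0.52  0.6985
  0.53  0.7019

$49.57

T = 1;  σ√T = 0.1900
ln(S/K) + (r − q + σ²/2)T = ln(410/440) + (0.011 − 0.014 + 0.19²/2)·1 = -0.0706 + 0.0150 = -0.0556
d₁ = -0.0556 / 0.1900 = -0.2925 which rounds to -0.29
d₂ = d₁ − σ√T = -0.2925 − 0.1900 = -0.4825 which rounds to -0.48
e^(−qT) = e^(−0.014·1) = 0.9861;  e^(−rT) = e^(−0.011·1) = 0.9891
N(−d₂) = N(0.48) = 0.6844;  N(−d₁) = N(0.29) = 0.6141
P = 440·0.9891·0.6844 − 410·0.9861·0.6141 = 297.8536 − 248.2812 = 49.5724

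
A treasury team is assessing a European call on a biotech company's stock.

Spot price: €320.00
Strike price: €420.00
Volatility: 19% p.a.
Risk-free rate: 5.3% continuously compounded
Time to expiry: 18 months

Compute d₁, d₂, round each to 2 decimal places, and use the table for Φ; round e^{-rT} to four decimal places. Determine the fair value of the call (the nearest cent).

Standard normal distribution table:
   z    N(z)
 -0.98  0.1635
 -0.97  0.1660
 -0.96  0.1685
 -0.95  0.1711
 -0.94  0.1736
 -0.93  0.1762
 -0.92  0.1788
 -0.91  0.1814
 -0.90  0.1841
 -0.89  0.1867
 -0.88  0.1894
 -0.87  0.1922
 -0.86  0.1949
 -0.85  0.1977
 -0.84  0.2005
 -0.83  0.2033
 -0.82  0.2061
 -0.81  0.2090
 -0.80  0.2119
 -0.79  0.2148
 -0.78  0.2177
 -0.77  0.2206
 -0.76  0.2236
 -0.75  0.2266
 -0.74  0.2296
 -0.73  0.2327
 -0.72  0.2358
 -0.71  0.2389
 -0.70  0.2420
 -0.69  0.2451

σ√T = 0.19·√1.5 = 0.2327
d₁ = [ln(320/420) + (0.053 + 0.19²/2)·1.5] / 0.2327 = [-0.2719 + 0.1066] / 0.2327 = -0.7106 ≈ -0.71
d₂ = d₁ − σ√T = -0.7106 − 0.2327 = -0.9433 ≈ -0.94
e^(−rT) = e^(−0.053·1.5) = 0.9236
C = 320·N(-0.71) − 420·0.9236·N(-0.94) = 320·0.2389 − 420·0.9236·0.1736 = 76.4480 − 67.3415 = 9.1065

€9.11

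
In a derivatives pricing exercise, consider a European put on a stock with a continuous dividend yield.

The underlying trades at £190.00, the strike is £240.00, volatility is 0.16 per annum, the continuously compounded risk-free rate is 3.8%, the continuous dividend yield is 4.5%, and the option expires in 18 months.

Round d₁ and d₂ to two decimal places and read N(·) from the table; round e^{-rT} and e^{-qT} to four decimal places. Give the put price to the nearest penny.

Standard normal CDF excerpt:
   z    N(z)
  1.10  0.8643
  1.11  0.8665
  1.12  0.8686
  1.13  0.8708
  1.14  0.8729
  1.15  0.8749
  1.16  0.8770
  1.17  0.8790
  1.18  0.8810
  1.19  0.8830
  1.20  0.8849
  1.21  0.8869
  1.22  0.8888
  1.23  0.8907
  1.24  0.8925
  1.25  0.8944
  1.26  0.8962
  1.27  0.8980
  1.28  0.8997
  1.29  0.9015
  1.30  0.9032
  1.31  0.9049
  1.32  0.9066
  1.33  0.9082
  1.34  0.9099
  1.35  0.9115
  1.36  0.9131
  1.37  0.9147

£50.90

σ√T = 0.16 × 1.2247 = 0.1960
ln(S/K) + (r − q + σ²/2)T = ln(190/240) + (0.038 − 0.045 + 0.16²/2)·1.5 = -0.2336 + 0.0087 = -0.2249
d₁ = -0.2249 / 0.1960 = -1.1478 → -1.15
d₂ = d₁ − σ√T = -1.1478 − 0.1960 = -1.3437 → -1.34
e^(−qT) = e^(−0.045·1.5) = 0.9347;  e^(−rT) = e^(−0.038·1.5) = 0.9446
P = 240·0.9446·N(1.34) − 190·0.9347·N(1.15) = 240·0.9446·0.9099 − 190·0.9347·0.8749 = 206.2780 − 155.3761 = 50.9019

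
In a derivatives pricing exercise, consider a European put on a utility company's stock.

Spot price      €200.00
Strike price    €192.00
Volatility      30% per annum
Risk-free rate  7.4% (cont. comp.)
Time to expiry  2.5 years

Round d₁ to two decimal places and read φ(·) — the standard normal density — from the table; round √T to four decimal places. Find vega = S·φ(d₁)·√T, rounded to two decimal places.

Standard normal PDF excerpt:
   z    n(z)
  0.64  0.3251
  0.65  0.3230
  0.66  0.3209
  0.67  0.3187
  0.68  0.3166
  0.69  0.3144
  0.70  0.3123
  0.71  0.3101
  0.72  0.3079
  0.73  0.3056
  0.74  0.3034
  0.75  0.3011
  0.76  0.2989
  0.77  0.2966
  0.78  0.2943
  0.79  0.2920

98.06

σ√T = 0.3 × 1.5811 = 0.4743
d₁ = [ln(200/192) + (0.074 + ½·0.3²)·2.5] / (σ√T) = (0.0408 + 0.2975) / 0.4743 = 0.7132 which rounds to 0.71
√T = √2.5 = 1.5811
φ(d₁) = φ(0.71) = 0.3101
vega = S·φ(d₁)·√T = 200·0.3101·1.5811 = 98.0598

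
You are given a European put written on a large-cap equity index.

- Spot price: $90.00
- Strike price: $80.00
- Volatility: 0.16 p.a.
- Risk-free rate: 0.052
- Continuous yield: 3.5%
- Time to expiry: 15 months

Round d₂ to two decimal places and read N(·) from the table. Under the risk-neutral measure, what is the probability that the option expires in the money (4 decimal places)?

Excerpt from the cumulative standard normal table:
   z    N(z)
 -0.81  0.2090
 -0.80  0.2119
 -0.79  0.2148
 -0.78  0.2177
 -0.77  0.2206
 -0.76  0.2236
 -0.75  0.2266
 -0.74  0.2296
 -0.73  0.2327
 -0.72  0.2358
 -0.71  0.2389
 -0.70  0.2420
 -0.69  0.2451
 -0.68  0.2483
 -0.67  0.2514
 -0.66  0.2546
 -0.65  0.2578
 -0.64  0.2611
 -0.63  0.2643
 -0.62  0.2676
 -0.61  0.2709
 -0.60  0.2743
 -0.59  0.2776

σ√T = 0.16·√1.25 = 0.1789
d₁ = [ln(90/80) + (0.052 − 0.035 + 0.16²/2)·1.25] / 0.1789 = [0.1178 + 0.0372] / 0.1789 = 0.8667 ≈ 0.87
d₂ = d₁ − σ√T = 0.8667 − 0.1789 = 0.6878 ≈ 0.69
Pr(exercise) under Q = N(−d₂) = N(-0.69) = 0.2451

0.2451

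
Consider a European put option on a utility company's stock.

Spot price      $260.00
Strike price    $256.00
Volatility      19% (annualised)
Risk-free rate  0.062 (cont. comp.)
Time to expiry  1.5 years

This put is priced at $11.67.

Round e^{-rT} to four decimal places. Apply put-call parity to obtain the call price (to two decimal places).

$38.40

e^(−rT) = e^(−0.062·1.5) = 0.9112
Put-call parity: C − P = S − K·e^(−rT) = 260 − 256·0.9112 = 260 − 233.2672 = 26.7328
C = P + (C − P) = 11.67 + (26.7328) = 38.4028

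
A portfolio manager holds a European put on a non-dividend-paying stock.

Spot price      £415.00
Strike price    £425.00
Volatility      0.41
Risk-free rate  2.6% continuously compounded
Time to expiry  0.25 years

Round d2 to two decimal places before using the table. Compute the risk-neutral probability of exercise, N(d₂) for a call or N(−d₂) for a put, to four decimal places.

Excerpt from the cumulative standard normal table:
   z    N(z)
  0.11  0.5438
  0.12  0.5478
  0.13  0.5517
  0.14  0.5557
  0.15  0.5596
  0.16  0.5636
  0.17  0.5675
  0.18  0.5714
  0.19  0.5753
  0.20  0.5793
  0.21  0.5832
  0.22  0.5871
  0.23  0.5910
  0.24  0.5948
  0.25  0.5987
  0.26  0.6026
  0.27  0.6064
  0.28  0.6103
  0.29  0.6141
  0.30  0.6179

σ√T = 0.41 × 0.5000 = 0.2050
d₁ = [ln(415/425) + (0.026 + 0.41²/2)·0.25] / 0.2050 = [-0.0238 + 0.0275] / 0.2050 = 0.0181 ≈ 0.02
d₂ = d₁ − σ√T = 0.0181 − 0.2050 = -0.1869 ≈ -0.19
Pr(exercise) under Q = N(−d₂) = N(0.19) = 0.5753

0.5753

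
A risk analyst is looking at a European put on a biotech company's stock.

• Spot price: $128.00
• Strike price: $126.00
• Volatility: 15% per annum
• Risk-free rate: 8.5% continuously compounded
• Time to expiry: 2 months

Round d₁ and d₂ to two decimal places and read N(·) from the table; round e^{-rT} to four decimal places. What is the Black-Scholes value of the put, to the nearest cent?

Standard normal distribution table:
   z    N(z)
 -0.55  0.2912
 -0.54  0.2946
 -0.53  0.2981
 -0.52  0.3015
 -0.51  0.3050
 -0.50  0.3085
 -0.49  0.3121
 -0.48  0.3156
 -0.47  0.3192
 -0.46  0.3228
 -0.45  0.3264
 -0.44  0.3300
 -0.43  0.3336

$1.51

T = 0.1667;  σ√T = 0.0612
d₁ = [ln(128/126) + (0.085 + ½·0.15²)·0.1667] / (σ√T) = (0.0157 + 0.0160) / 0.0612 = 0.5191 ≈ 0.52
d₂ = 0.5191 − 0.0612 = 0.4579 ≈ 0.46
e^(−rT) = e^(−0.085·0.1667) = 0.9859
N(−d₂) = N(-0.46) = 0.3228;  N(−d₁) = N(-0.52) = 0.3015
P = 126·0.9859·0.3228 − 128·0.3015 = 40.0993 − 38.5920 = 1.5073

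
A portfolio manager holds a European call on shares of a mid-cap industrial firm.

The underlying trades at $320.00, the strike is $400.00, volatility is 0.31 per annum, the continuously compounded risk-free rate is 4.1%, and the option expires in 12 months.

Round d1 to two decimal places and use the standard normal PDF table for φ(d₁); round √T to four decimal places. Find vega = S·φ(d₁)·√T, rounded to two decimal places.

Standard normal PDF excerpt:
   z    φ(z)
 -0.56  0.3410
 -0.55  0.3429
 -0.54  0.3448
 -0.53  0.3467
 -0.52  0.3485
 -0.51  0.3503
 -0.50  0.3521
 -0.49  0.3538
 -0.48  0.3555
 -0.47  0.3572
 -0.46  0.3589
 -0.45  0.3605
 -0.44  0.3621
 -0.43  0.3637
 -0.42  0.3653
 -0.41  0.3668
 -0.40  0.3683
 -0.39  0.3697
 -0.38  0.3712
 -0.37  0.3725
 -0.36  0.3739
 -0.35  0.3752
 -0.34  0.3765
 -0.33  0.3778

116.38

T = 1;  σ√T = 0.3100
d₁ = [ln(320/400) + (0.041 + 0.31²/2)·1] / 0.3100 = [-0.2231 + 0.0891] / 0.3100 = -0.4326 ⇒ -0.43
√T = √1 = 1.0000
φ(d₁) = φ(-0.43) = 0.3637
vega = S·φ(d₁)·√T = 320·0.3637·1.0000 = 116.3840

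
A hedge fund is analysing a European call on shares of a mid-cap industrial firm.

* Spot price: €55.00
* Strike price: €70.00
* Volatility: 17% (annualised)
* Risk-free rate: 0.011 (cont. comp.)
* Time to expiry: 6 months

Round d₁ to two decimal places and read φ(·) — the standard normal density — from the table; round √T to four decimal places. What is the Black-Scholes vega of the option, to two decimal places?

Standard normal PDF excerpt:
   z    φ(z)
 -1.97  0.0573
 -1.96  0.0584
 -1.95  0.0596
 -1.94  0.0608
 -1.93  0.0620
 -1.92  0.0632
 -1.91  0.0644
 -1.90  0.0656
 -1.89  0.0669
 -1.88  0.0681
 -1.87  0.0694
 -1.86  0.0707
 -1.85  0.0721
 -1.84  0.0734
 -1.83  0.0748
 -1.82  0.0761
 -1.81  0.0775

σ√T = 0.17 × 0.7071 = 0.1202
d₁ = [ln(55/70) + (0.011 + ½·0.17²)·0.5] / (σ√T) = (-0.2412 + 0.0127) / 0.1202 = -1.9003 ⇒ -1.90
√T = √0.5 = 0.7071
φ(d₁) = φ(-1.90) = 0.0656
vega = S·φ(d₁)·√T = 55·0.0656·0.7071 = 2.5512

2.55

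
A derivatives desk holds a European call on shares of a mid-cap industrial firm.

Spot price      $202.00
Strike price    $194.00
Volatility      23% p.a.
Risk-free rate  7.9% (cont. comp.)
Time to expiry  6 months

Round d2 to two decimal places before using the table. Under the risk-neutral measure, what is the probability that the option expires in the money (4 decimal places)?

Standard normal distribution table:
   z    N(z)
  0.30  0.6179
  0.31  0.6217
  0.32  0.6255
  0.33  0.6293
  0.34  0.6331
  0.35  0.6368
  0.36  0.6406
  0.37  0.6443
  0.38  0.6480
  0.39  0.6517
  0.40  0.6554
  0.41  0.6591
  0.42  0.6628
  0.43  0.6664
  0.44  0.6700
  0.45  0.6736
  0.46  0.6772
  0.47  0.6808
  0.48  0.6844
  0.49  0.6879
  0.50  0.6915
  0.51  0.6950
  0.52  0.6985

0.6591

σ√T = 0.23·√0.5 = 0.1626
d₁ = [ln(202/194) + (0.079 + ½·0.23²)·0.5] / (σ√T) = (0.0404 + 0.0527) / 0.1626 = 0.5727 which rounds to 0.57
d₂ = 0.5727 − 0.1626 = 0.4100 which rounds to 0.41
Pr(exercise) under Q = N(d₂) = 0.6591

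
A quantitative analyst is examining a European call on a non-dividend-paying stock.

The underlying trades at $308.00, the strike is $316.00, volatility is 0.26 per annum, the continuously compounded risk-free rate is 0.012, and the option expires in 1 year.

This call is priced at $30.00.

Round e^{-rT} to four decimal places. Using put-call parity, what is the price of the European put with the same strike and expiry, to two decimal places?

$34.24

exp(−rT) = exp(−0.012·1) = 0.9881
Put-call parity: C − P = S − K·e^(−rT) = 308 − 316·0.9881 = 308 − 312.2396 = -4.2396
P = C − (C − P) = 30.00 − (-4.2396) = 34.2396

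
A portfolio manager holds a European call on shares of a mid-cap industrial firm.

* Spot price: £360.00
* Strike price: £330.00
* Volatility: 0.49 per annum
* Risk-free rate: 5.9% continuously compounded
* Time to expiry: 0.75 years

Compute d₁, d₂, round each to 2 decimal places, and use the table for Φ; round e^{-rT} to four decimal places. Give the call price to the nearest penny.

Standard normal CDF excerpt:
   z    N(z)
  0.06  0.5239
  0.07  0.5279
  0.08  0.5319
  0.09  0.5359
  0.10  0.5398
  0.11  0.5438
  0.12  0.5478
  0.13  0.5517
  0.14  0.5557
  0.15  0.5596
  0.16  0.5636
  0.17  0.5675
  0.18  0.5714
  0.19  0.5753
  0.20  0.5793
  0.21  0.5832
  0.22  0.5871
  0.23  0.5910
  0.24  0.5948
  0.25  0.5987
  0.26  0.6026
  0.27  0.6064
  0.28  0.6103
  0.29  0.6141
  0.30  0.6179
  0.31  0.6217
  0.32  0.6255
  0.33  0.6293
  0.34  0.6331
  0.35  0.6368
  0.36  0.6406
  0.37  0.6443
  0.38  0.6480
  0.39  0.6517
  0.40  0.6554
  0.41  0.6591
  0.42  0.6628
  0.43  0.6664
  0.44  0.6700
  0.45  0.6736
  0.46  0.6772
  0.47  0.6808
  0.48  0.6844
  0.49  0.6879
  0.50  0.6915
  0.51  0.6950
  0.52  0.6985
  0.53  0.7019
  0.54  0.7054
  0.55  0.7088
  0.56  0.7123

T = 0.75;  σ√T = 0.4244
d₁ = [ln(360/330) + (0.059 + ½·0.49²)·0.75] / (σ√T) = (0.0870 + 0.1343) / 0.4244 = 0.5215 which rounds to 0.52
d₂ = 0.5215 − 0.4244 = 0.0971 which rounds to 0.10
e^(−rT) = e^(−0.059·0.75) = 0.9567
N(d₁) = N(0.52) = 0.6985;  N(d₂) = N(0.10) = 0.5398
C = 360·0.6985 − 330·0.9567·0.5398 = 251.4600 − 170.4208 = 81.0392

£81.04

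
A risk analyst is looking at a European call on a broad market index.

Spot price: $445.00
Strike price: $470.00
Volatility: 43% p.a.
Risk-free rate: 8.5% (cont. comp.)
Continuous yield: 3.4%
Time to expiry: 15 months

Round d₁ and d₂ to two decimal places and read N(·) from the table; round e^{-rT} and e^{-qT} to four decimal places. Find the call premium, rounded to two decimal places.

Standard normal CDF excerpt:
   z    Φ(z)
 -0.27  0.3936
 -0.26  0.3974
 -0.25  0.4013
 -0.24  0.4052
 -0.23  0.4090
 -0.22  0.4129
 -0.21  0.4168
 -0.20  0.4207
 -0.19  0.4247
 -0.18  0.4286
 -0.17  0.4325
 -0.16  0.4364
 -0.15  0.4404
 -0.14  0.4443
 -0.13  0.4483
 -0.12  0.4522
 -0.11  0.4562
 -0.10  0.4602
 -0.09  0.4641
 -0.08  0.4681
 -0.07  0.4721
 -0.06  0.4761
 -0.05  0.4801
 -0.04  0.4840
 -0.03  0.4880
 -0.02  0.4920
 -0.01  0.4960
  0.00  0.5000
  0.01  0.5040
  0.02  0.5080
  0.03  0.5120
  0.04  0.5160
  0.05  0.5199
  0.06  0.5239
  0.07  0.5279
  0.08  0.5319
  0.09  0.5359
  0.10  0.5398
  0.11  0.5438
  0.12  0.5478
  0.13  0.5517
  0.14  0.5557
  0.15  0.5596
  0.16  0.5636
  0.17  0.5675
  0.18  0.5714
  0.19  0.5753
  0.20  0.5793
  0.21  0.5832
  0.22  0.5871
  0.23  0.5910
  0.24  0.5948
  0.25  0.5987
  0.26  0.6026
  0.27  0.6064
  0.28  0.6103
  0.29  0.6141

$82.50

σ√T = 0.43·√1.25 = 0.4808
d₁ = [ln(445/470) + (0.085 − 0.034 + ½·0.43²)·1.25] / (σ√T) = (-0.0547 + 0.1793) / 0.4808 = 0.2593 which rounds to 0.26
d₂ = 0.2593 − 0.4808 = -0.2215 which rounds to -0.22
exp(−qT) = exp(−0.034·1.25) = 0.9584;  exp(−rT) = exp(−0.085·1.25) = 0.8992
C = 445·0.9584·N(0.26) − 470·0.8992·N(-0.22) = 445·0.9584·0.6026 − 470·0.8992·0.4129 = 257.0017 − 174.5014 = 82.5002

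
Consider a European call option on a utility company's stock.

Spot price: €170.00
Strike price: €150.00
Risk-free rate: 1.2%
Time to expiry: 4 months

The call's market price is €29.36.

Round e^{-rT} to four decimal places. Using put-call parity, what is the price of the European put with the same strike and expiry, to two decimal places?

exp(−rT) = exp(−0.012·0.3333) = 0.9960
Put-call parity: C − P = S − K·e^(−rT) = 170 − 150·0.9960 = 170 − 149.4000 = 20.6000
P = C − (C − P) = 29.36 − (20.6000) = 8.7600

€8.76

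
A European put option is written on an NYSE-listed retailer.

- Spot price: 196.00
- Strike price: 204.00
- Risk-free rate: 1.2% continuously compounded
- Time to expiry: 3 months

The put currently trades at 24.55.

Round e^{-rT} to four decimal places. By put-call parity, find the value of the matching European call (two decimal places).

17.16

exp(−rT) = exp(−0.012·0.25) = 0.9970
Put-call parity: C − P = S − K·e^(−rT) = 196 − 204·0.9970 = 196 − 203.3880 = -7.3880
C = P + (C − P) = 24.55 + (-7.3880) = 17.1620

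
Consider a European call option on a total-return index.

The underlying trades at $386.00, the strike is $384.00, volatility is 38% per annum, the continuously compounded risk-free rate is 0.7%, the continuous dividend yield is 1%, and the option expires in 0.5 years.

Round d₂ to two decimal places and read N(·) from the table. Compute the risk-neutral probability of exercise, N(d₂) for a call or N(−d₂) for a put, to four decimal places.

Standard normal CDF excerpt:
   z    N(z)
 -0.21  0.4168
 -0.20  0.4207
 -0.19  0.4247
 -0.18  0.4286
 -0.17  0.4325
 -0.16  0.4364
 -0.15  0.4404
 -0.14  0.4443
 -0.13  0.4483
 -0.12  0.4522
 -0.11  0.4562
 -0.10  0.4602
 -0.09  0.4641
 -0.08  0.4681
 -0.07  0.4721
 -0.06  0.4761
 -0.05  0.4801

0.4522

σ√T = 0.38·√0.5 = 0.2687
d₁ = [ln(386/384) + (0.007 − 0.01 + 0.38²/2)·0.5] / 0.2687 = [0.0052 + 0.0346] / 0.2687 = 0.1481 ⇒ 0.15
d₂ = d₁ − σ√T = 0.1481 − 0.2687 = -0.1206 ⇒ -0.12
Pr(exercise) under Q = N(d₂) = 0.4522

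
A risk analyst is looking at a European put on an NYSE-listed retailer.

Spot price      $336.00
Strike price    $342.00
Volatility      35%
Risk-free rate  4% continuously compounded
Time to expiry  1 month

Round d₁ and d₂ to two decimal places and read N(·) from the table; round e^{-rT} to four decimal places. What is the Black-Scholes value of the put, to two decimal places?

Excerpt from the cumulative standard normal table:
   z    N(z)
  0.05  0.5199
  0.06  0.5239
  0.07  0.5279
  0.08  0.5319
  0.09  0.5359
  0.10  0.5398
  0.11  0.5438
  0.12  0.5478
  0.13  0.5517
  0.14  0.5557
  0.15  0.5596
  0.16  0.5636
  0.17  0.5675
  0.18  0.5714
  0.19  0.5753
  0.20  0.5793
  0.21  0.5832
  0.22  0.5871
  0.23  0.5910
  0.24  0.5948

σ√T = 0.35·√0.08333 = 0.1010
d₁ = [ln(336/342) + (0.04 + ½·0.35²)·0.08333] / (σ√T) = (-0.0177 + 0.0084) / 0.1010 = -0.0917 ≈ -0.09
d₂ = -0.0917 − 0.1010 = -0.1927 ≈ -0.19
exp(−rT) = exp(−0.04·0.08333) = 0.9967
N(−d₂) = N(0.19) = 0.5753;  N(−d₁) = N(0.09) = 0.5359
P = 342·0.9967·0.5753 − 336·0.5359 = 196.1033 − 180.0624 = 16.0409

$16.04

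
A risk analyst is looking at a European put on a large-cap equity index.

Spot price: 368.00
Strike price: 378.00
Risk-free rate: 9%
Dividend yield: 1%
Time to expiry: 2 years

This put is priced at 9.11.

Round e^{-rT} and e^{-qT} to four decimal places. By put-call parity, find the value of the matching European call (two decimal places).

54.08

exp(−qT) = exp(−0.01·2) = 0.9802;  exp(−rT) = exp(−0.09·2) = 0.8353
Put-call parity: C − P = S·e^(−qT) − K·e^(−rT) = 368·0.9802 − 378·0.8353 = 360.7136 − 315.7434 = 44.9702
C = P + (C − P) = 9.11 + (44.9702) = 54.0802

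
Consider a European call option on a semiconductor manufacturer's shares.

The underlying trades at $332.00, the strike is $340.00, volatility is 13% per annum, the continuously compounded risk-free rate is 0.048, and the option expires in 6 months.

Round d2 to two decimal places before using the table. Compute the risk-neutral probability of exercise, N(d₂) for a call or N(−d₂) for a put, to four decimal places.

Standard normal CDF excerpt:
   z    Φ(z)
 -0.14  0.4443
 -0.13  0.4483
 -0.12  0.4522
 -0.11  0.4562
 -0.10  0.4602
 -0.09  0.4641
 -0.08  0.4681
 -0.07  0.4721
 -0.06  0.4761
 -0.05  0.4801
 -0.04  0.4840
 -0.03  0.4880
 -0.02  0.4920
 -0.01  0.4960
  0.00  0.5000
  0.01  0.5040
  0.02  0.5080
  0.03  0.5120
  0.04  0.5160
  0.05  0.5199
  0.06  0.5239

σ√T = 0.13·√0.5 = 0.0919
d₁ = [ln(332/340) + (0.048 + 0.13²/2)·0.5] / 0.0919 = [-0.0238 + 0.0282] / 0.0919 = 0.0480 ⇒ 0.05
d₂ = d₁ − σ√T = 0.0480 − 0.0919 = -0.0439 ⇒ -0.04
Pr(exercise) under Q = N(d₂) = 0.4840

0.4840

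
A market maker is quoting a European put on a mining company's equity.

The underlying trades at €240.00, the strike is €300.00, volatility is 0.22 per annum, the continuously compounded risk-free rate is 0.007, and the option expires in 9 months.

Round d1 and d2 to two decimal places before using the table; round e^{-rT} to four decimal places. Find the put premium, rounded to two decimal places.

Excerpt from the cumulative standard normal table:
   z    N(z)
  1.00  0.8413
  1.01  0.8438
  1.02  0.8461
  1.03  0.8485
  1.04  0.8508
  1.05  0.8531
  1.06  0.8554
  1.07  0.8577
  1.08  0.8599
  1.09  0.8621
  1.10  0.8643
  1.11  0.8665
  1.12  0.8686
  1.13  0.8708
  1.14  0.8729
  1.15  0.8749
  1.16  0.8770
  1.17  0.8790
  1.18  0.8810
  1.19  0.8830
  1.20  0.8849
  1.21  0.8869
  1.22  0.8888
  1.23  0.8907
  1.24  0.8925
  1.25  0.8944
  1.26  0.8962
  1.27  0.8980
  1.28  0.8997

T = 0.75;  σ√T = 0.1905
d₁ = [ln(240/300) + (0.007 + 0.22²/2)·0.75] / 0.1905 = [-0.2231 + 0.0234] / 0.1905 = -1.0484 ≈ -1.05
d₂ = d₁ − σ√T = -1.0484 − 0.1905 = -1.2389 ≈ -1.24
e^(−rT) = e^(−0.007·0.75) = 0.9948
N(−d₂) = N(1.24) = 0.8925;  N(−d₁) = N(1.05) = 0.8531
P = 300·0.9948·0.8925 − 240·0.8531 = 266.3577 − 204.7440 = 61.6137

€61.61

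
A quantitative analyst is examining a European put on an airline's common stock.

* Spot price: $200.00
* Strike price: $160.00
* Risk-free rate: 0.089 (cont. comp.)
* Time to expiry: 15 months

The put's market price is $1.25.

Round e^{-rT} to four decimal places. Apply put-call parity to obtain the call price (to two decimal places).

e^(−rT) = e^(−0.089·1.25) = 0.8947
Put-call parity: C − P = S − K·e^(−rT) = 200 − 160·0.8947 = 200 − 143.1520 = 56.8480
C = P + (C − P) = 1.25 + (56.8480) = 58.0980

$58.10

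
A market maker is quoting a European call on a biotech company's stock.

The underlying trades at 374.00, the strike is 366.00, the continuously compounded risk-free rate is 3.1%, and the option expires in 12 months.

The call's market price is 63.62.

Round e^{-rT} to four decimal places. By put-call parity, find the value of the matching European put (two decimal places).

e^(−rT) = e^(−0.031·1) = 0.9695
Put-call parity: C − P = S − K·e^(−rT) = 374 − 366·0.9695 = 374 − 354.8370 = 19.1630
P = C − (C − P) = 63.62 − (19.1630) = 44.4570

44.46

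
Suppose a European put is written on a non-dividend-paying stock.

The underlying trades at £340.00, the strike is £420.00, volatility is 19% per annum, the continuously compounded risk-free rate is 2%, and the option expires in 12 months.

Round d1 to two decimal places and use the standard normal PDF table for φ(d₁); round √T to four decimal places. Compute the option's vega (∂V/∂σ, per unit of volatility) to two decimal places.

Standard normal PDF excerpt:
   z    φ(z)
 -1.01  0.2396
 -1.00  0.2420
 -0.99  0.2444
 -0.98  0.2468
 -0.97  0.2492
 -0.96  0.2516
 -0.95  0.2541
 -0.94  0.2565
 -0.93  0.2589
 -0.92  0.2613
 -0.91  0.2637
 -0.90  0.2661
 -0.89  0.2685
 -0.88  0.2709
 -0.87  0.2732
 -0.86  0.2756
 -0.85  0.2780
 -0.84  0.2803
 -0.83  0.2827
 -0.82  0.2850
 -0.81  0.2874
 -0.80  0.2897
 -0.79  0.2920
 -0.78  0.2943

T = 1;  σ√T = 0.1900
ln(S/K) + (r + σ²/2)T = ln(340/420) + (0.02 + 0.19²/2)·1 = -0.2113 + 0.0381 = -0.1733
d₁ = -0.1733 / 0.1900 = -0.9119 → -0.91
√T = √1 = 1.0000
φ(d₁) = φ(-0.91) = 0.2637
vega = S·φ(d₁)·√T = 340·0.2637·1.0000 = 89.6580

89.66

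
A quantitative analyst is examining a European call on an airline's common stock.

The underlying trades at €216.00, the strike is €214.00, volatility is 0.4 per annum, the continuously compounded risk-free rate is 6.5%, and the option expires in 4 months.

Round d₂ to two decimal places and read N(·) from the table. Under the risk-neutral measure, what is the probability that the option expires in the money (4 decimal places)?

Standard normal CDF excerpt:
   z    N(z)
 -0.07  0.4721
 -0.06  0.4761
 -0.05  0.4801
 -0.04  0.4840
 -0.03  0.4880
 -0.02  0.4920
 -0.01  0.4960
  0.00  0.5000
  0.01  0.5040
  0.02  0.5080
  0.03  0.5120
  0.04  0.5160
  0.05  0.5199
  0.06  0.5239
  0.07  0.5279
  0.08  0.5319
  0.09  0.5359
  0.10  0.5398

0.5080

T = 0.3333;  σ√T = 0.2309
d₁ = [ln(216/214) + (0.065 + ½·0.4²)·0.3333] / (σ√T) = (0.0093 + 0.0483) / 0.2309 = 0.2496 ≈ 0.25
d₂ = 0.2496 − 0.2309 = 0.0186 ≈ 0.02
Risk-neutral Pr[S_T > K] = N(d₂) = N(0.02) = 0.5080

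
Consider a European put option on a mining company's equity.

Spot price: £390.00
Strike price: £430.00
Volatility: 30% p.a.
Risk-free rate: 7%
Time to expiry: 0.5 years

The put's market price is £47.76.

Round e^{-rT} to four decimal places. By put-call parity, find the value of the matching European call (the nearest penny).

exp(−rT) = exp(−0.07·0.5) = 0.9656
Put-call parity: C − P = S − K·e^(−rT) = 390 − 430·0.9656 = 390 − 415.2080 = -25.2080
C = P + (C − P) = 47.76 + (-25.2080) = 22.5520

£22.55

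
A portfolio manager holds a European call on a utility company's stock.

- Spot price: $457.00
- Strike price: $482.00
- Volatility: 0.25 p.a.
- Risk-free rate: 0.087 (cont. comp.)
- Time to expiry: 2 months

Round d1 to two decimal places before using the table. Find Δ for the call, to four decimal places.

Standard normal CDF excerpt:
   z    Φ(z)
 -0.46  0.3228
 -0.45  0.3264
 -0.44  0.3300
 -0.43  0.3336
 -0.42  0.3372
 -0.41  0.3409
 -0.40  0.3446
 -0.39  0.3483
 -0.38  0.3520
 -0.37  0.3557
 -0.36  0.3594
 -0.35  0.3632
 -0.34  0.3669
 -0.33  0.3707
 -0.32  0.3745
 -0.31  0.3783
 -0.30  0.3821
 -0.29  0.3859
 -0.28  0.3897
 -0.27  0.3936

0.3707

σ√T = 0.25·√0.1667 = 0.1021
d₁ = [ln(457/482) + (0.087 + 0.25²/2)·0.1667] / 0.1021 = [-0.0533 + 0.0197] / 0.1021 = -0.3287 ≈ -0.33
N(d₁) = N(-0.33) = 0.3707
Δ_call = N(d₁) = 0.3707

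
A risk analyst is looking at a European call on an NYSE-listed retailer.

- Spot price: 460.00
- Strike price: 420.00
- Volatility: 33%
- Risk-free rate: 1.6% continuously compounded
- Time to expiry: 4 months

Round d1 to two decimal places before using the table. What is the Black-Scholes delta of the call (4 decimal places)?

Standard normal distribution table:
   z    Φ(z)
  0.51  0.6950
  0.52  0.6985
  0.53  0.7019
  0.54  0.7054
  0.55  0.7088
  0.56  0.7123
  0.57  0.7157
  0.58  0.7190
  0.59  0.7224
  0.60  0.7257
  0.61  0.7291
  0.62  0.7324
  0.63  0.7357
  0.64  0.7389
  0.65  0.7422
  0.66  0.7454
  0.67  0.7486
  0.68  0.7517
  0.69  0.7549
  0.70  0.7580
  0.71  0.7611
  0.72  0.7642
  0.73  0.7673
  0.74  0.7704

0.7257

σ√T = 0.33 × 0.5774 = 0.1905
d₁ = [ln(460/420) + (0.016 + 0.33²/2)·0.3333] / 0.1905 = [0.0910 + 0.0235] / 0.1905 = 0.6007 ≈ 0.60
N(d₁) = N(0.60) = 0.7257
Δ_call = N(d₁) = 0.7257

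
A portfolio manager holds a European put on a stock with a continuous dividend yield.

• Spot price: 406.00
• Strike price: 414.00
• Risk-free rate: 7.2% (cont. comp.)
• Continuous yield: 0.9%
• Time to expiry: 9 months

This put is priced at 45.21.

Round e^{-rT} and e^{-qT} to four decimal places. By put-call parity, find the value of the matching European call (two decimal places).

56.27

e^(−qT) = e^(−0.009·0.75) = 0.9933;  e^(−rT) = e^(−0.072·0.75) = 0.9474
Put-call parity: C − P = S·e^(−qT) − K·e^(−rT) = 406·0.9933 − 414·0.9474 = 403.2798 − 392.2236 = 11.0562
C = P + (C − P) = 45.21 + (11.0562) = 56.2662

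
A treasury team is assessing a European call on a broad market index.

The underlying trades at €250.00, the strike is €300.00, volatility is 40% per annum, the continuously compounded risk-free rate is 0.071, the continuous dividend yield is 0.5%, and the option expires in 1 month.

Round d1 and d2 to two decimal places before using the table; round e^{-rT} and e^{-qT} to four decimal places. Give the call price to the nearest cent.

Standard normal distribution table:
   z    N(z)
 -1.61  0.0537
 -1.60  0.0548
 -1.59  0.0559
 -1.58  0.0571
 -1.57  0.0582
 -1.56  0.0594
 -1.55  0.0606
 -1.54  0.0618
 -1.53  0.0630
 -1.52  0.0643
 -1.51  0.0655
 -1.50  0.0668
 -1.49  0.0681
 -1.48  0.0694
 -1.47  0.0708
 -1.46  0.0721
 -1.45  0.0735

T = 0.08333;  σ√T = 0.1155
d₁ = [ln(250/300) + (0.071 − 0.005 + 0.4²/2)·0.08333] / 0.1155 = [-0.1823 + 0.0122] / 0.1155 = -1.4736 which rounds to -1.47
d₂ = d₁ − σ√T = -1.4736 − 0.1155 = -1.5891 which rounds to -1.59
e^(−qT) = e^(−0.005·0.08333) = 0.9996;  e^(−rT) = e^(−0.071·0.08333) = 0.9941
C = 250·0.9996·N(-1.47) − 300·0.9941·N(-1.59) = 250·0.9996·0.0708 − 300·0.9941·0.0559 = 17.6929 − 16.6711 = 1.0219

€1.02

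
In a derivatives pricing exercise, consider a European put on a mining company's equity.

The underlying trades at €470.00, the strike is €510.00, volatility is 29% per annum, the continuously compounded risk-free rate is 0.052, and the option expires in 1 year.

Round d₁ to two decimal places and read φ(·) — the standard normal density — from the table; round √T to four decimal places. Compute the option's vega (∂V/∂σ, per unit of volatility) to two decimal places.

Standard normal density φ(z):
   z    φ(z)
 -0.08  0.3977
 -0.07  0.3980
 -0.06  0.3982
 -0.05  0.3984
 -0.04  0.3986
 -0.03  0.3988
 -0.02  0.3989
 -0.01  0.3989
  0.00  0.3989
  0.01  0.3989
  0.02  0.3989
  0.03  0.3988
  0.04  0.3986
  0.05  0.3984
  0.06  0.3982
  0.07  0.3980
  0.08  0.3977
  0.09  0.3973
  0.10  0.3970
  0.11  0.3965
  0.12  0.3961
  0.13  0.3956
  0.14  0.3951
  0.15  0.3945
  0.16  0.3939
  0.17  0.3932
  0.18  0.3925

σ√T = 0.29 × 1.0000 = 0.2900
d₁ = [ln(470/510) + (0.052 + ½·0.29²)·1] / (σ√T) = (-0.0817 + 0.0940) / 0.2900 = 0.0427 → 0.04
√T = √1 = 1.0000
φ(d₁) = φ(0.04) = 0.3986
vega = S·φ(d₁)·√T = 470·0.3986·1.0000 = 187.3420

187.34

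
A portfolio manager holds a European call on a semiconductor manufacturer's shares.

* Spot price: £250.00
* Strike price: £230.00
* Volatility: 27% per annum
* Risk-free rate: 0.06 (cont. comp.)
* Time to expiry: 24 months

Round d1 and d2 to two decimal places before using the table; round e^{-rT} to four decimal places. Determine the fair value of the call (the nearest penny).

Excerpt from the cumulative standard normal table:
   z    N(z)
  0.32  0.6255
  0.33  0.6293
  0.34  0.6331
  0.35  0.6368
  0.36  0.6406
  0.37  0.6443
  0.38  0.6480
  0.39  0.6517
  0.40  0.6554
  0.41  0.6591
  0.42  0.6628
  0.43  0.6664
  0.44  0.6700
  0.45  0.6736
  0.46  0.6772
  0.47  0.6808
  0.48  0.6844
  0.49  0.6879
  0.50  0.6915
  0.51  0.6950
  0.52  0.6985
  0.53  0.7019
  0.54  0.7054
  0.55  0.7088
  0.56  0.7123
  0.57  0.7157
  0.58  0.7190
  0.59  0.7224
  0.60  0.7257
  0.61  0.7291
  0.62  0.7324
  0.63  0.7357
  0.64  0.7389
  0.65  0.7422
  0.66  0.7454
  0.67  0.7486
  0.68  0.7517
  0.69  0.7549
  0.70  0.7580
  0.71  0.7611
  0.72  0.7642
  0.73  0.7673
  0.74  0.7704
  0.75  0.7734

σ√T = 0.27 × 1.4142 = 0.3818
d₁ = [ln(250/230) + (0.06 + ½·0.27²)·2] / (σ√T) = (0.0834 + 0.1929) / 0.3818 = 0.7236 which rounds to 0.72
d₂ = 0.7236 − 0.3818 = 0.3417 which rounds to 0.34
e^(−rT) = e^(−0.06·2) = 0.8869
C = 250·N(0.72) − 230·0.8869·N(0.34) = 250·0.7642 − 230·0.8869·0.6331 = 191.0500 − 129.1442 = 61.9058

£61.91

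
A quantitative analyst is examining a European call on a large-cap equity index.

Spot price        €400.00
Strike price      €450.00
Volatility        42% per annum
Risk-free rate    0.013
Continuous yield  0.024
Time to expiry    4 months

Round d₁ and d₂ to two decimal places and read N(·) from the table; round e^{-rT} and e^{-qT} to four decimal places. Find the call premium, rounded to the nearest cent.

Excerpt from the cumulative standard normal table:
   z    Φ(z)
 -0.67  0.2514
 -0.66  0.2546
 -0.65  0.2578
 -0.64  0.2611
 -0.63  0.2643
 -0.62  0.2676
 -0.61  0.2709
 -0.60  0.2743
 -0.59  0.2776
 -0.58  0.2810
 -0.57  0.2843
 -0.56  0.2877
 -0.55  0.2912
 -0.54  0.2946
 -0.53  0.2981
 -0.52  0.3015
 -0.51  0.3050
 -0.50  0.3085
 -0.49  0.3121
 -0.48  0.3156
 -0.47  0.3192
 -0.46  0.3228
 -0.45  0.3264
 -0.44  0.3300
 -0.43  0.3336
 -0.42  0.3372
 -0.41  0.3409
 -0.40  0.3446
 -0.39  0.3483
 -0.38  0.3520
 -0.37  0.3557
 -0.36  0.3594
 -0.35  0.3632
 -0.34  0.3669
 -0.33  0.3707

σ√T = 0.42 × 0.5774 = 0.2425
ln(S/K) + (r − q + σ²/2)T = ln(400/450) + (0.013 − 0.024 + 0.42²/2)·0.3333 = -0.1178 + 0.0257 = -0.0920
d₁ = -0.0920 / 0.2425 = -0.3796 ⇒ -0.38
d₂ = d₁ − σ√T = -0.3796 − 0.2425 = -0.6221 ⇒ -0.62
e^(−qT) = e^(−0.024·0.3333) = 0.9920;  e^(−rT) = e^(−0.013·0.3333) = 0.9957
N(d₁) = N(-0.38) = 0.3520;  N(d₂) = N(-0.62) = 0.2676
C = 400·0.9920·0.3520 − 450·0.9957·0.2676 = 139.6736 − 119.9022 = 19.7714

€19.77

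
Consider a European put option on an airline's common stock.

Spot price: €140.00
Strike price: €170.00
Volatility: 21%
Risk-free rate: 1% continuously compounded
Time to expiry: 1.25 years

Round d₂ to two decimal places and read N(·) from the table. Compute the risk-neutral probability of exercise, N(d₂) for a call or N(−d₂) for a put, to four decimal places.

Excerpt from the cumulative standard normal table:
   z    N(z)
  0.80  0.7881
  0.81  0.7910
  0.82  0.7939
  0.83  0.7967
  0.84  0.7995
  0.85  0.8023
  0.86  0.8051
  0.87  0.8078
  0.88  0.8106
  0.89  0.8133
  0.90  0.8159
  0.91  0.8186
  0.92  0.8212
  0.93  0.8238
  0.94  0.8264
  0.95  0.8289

σ√T = 0.21 × 1.1180 = 0.2348
ln(S/K) + (r + σ²/2)T = ln(140/170) + (0.01 + 0.21²/2)·1.25 = -0.1942 + 0.0401 = -0.1541
d₁ = -0.1541 / 0.2348 = -0.6563 which rounds to -0.66
d₂ = d₁ − σ√T = -0.6563 − 0.2348 = -0.8911 which rounds to -0.89
Risk-neutral Pr[S_T < K] = N(−d₂) = N(0.89) = 0.8133

0.8133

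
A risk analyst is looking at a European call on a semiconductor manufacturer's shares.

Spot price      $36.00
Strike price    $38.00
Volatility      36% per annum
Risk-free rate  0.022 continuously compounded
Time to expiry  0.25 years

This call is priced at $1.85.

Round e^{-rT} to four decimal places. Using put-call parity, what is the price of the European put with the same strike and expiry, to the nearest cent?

exp(−rT) = exp(−0.022·0.25) = 0.9945
Put-call parity: C − P = S − K·e^(−rT) = 36 − 38·0.9945 = 36 − 37.7910 = -1.7910
P = C − (C − P) = 1.85 − (-1.7910) = 3.6410

$3.64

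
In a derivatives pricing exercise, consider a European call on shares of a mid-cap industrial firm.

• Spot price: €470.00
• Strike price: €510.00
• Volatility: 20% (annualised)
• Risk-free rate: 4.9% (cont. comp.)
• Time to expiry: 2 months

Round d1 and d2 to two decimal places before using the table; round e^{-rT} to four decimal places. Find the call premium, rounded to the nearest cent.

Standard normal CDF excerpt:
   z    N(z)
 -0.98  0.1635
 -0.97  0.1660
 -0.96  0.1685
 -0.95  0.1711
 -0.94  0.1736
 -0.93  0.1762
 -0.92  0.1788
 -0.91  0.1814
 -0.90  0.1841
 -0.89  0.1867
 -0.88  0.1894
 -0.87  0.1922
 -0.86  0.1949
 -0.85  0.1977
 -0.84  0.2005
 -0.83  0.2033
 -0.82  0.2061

€3.78

σ√T = 0.2 × 0.4082 = 0.0816
d₁ = [ln(470/510) + (0.049 + ½·0.2²)·0.1667] / (σ√T) = (-0.0817 + 0.0115) / 0.0816 = -0.8595 which rounds to -0.86
d₂ = -0.8595 − 0.0816 = -0.9412 which rounds to -0.94
exp(−rT) = exp(−0.049·0.1667) = 0.9919
C = 470·N(-0.86) − 510·0.9919·N(-0.94) = 470·0.1949 − 510·0.9919·0.1736 = 91.6030 − 87.8189 = 3.7841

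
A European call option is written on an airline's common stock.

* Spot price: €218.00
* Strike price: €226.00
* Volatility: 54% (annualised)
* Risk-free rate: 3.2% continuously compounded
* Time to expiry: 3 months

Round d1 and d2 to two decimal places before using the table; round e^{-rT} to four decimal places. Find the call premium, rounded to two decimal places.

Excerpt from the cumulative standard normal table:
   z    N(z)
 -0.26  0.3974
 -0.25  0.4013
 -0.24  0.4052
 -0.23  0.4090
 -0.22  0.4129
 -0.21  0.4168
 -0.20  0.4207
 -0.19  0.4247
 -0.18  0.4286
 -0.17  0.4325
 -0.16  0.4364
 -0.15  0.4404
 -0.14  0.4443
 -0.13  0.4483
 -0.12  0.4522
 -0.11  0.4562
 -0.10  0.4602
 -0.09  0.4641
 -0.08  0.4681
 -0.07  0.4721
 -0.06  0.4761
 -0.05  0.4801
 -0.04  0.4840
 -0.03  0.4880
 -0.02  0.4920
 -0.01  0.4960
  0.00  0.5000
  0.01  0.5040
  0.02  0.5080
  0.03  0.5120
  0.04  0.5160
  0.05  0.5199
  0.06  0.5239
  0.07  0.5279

σ√T = 0.54 × 0.5000 = 0.2700
d₁ = [ln(218/226) + (0.032 + 0.54²/2)·0.25] / 0.2700 = [-0.0360 + 0.0445] / 0.2700 = 0.0311 which rounds to 0.03
d₂ = d₁ − σ√T = 0.0311 − 0.2700 = -0.2389 which rounds to -0.24
exp(−rT) = exp(−0.032·0.25) = 0.9920
N(d₁) = N(0.03) = 0.5120;  N(d₂) = N(-0.24) = 0.4052
C = 218·0.5120 − 226·0.9920·0.4052 = 111.6160 − 90.8426 = 20.7734

€20.77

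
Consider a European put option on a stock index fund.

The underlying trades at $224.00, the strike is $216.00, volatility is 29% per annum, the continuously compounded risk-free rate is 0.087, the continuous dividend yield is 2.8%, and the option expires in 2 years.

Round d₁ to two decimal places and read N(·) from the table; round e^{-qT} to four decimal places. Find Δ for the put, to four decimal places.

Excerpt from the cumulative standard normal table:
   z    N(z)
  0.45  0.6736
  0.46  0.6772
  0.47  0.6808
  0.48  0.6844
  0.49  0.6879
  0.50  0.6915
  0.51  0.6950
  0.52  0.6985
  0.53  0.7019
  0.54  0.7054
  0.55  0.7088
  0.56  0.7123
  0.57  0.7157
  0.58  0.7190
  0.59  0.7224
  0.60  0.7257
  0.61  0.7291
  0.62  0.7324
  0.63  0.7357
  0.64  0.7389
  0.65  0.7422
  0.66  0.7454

-0.2657

T = 2;  σ√T = 0.4101
d₁ = [ln(224/216) + (0.087 − 0.028 + 0.29²/2)·2] / 0.4101 = [0.0364 + 0.2021] / 0.4101 = 0.5815 ⇒ 0.58
N(d₁) = N(0.58) = 0.7190
Δ_put = exp(−qT)·(N(d₁) − 1) = 0.9455·(0.7190 − 1) = -0.2657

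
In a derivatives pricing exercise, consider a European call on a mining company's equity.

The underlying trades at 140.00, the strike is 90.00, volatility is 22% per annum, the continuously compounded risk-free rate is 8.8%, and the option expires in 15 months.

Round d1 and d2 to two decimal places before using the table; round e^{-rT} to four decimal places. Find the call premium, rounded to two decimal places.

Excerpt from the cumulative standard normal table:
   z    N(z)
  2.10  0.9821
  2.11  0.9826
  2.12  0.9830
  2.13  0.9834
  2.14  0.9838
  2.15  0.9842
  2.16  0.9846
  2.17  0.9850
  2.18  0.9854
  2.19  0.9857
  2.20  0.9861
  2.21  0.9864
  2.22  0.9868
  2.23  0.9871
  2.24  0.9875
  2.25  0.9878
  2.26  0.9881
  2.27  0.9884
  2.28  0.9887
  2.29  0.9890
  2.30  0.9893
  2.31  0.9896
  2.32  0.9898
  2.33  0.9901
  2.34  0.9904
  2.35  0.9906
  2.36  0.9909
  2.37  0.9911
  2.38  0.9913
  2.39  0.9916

T = 1.25;  σ√T = 0.2460
ln(S/K) + (r + σ²/2)T = ln(140/90) + (0.088 + 0.22²/2)·1.25 = 0.4418 + 0.1402 = 0.5821
d₁ = 0.5821 / 0.2460 = 2.3665 ≈ 2.37
d₂ = d₁ − σ√T = 2.3665 − 0.2460 = 2.1205 ≈ 2.12
e^(−rT) = e^(−0.088·1.25) = 0.8958
N(d₁) = N(2.37) = 0.9911;  N(d₂) = N(2.12) = 0.9830
C = 140·0.9911 − 90·0.8958·0.9830 = 138.7540 − 79.2514 = 59.5026

59.50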